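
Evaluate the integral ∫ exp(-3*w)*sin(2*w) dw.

Let I denote the integral. Integrate by parts with u = sin(2*w), dv = exp(-3*w) dw, so v = -exp(-3*w)/3: I = -exp(-3*w)*sin(2*w)/3 + (2/3)·∫ exp(-3*w)*cos(2*w) dw.
Apply parts again with u = cos(2*w), dv = exp(-3*w) dw: ∫ exp(-3*w)*cos(2*w) dw = -exp(-3*w)*cos(2*w)/3 − (2/3)·I. Substituting back brings back I: I = -exp(-3*w)*sin(2*w)/3 - 2*exp(-3*w)*cos(2*w)/9 − (4/9)·I.
Solving for I: (1 + 4/9)·I equals the remaining terms, so I = (9/13)·(-exp(-3*w)*sin(2*w)/3 - 2*exp(-3*w)*cos(2*w)/9).

-3*exp(-3*w)*sin(2*w)/13 - 2*exp(-3*w)*cos(2*w)/13 + C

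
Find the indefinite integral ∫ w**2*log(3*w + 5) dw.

Use integration by parts with u = log(3*w + 5), dv = w**2 dw.
Then du = 3/(3*w + 5) dw and v = w**3/3.

w**3*log(3*w + 5)/3 - w**3/9 + 5*w**2/18 - 25*w/27 + 125*log(3*w + 5)/81 + C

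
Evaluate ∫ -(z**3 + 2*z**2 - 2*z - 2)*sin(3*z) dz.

z**3*cos(3*z)/3 - z**2*sin(3*z)/3 + 2*z**2*cos(3*z)/3 - 4*z*sin(3*z)/9 - 8*z*cos(3*z)/9 + 8*sin(3*z)/27 - 22*cos(3*z)/27 + C

Use integration by parts with u = z**3 + 2*z**2 - 2*z - 2, dv = -sin(3*z) dz, so v = cos(3*z)/3.
Apply parts 3 times (tabular method): alternate signs, differentiate u down to 0, integrate dv up.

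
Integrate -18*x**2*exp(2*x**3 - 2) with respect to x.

Let u = 2*x**3 - 2, so du = (6*x**2) dx.
Rewriting, the integral becomes -3·∫ e^u du = -3·e^u.
Substituting back, u = 2*x**3 - 2.

-3*exp(2*x**3 - 2) + C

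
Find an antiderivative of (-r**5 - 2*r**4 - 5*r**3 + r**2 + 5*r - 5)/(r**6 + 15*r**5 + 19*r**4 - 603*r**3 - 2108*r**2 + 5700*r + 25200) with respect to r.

Factor the denominator: (r - 5)*(r - 4)*(r + 5)*(r + 6)**2*(r + 7).
Partial-fraction decomposition: -13729/(264*(r + 7)) + 18053/(484*(r + 6)) - 1253/(22*(r + 6)**2) + 499/(36*(r + 5)) + 73/(396*(r - 4)) - 991/(2904*(r - 5)).
Integrate each term; A/(r−a) gives A·log|r−a|; A/(r−a)² gives −A/(r−a).

-991*log(r - 5)/2904 + 73*log(r - 4)/396 + 499*log(r + 5)/36 + 18053*log(r + 6)/484 - 13729*log(r + 7)/264 + 1253/(22*r + 132) + C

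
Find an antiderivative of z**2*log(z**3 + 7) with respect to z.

Let u = z**3 + 7, so du = (3*z**2) dz.
The integral becomes (1/3)·∫ log(u) du; integrate by parts with u′=log(u), dv′=du.

z**3*log(z**3 + 7)/3 - z**3/3 + 7*log(z**3 + 7)/3 + C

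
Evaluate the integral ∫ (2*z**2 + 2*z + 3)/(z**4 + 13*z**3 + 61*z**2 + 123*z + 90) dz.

Factor the denominator: (z + 2)*(z + 3)**2*(z + 5).
Partial-fraction decomposition: -43/(12*(z + 5)) + 5/(4*(z + 3)) - 15/(2*(z + 3)**2) + 7/(3*(z + 2)).
Integrate each term; A/(z−a) gives A·log|z−a|; A/(z−a)² gives −A/(z−a).

7*log(z + 2)/3 + 5*log(z + 3)/4 - 43*log(z + 5)/12 + 15/(2*z + 6) + C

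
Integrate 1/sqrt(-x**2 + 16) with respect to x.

Substitute x = 4·sin(θ), so dx = 4·cos(θ) dθ and the radical becomes sqrt(-x**2 + 16) = 4·cos(θ) by the Pythagorean identity.
Integrate the resulting trig expression in θ, then back-substitute θ = asin(x/4), sin(θ) = x/4, cos(θ) = sqrt(-x**2 + 16)/4 (absorbing any constant into C).

asin(x/4) + C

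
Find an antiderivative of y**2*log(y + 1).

Use integration by parts with u = log(y + 1), dv = y**2 dy.
Then du = 1/(y + 1) dy and v = y**3/3.

y**3*log(y + 1)/3 - y**3/9 + y**2/6 - y/3 + log(y + 1)/3 + C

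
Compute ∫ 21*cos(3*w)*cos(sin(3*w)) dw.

7*sin(sin(3*w)) + C

Let u = sin(3*w), so du = (3*cos(3*w)) dw.
Rewriting, the integral becomes 7·∫ cos(u) du = 7·sin(u).
Substituting back, u = sin(3*w).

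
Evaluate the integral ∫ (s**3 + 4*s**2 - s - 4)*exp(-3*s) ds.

(-9*s**3 - 45*s**2 - 21*s + 29)*exp(-3*s)/27 + C

Use integration by parts with u = s**3 + 4*s**2 - s - 4, dv = exp(-3*s) ds, so v = -exp(-3*s)/3.
Apply parts 3 times (tabular method): alternate signs, differentiate u down to 0, integrate dv up.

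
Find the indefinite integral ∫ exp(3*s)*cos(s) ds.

exp(3*s)*sin(s)/10 + 3*exp(3*s)*cos(s)/10 + C

Let I denote the integral. Integrate by parts with u = cos(s), dv = exp(3*s) ds, so v = exp(3*s)/3: I = exp(3*s)*cos(s)/3 + (1/3)·∫ exp(3*s)*sin(s) ds.
Apply parts again with u = sin(s), dv = exp(3*s) ds: ∫ exp(3*s)*sin(s) ds = exp(3*s)*sin(s)/3 − (1/3)·I. Substituting back brings back I: I = exp(3*s)*sin(s)/9 + exp(3*s)*cos(s)/3 − (1/9)·I.
Solving for I: (1 + 1/9)·I equals the remaining terms, so I = (9/10)·(exp(3*s)*sin(s)/9 + exp(3*s)*cos(s)/3).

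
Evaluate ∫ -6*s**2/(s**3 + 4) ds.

-2*log(s**3 + 4) + C

Let u = s**3 + 4, so du = (3*s**2) ds.
Rewriting, the integral becomes -2·∫ 1/u du = -2·log(u).
Substituting back, u = s**3 + 4.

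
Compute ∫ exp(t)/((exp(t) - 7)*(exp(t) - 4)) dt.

Let u = e^t, du = e^t dt.
The integral becomes ∫ du/((u-7)(u-4)); decompose into partial fractions.

log(exp(t) - 7)/3 - log(exp(t) - 4)/3 + C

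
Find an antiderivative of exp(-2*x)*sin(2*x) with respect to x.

Let I denote the integral. Integrate by parts with u = sin(2*x), dv = exp(-2*x) dx, so v = -exp(-2*x)/2: I = -exp(-2*x)*sin(2*x)/2 + ∫ exp(-2*x)*cos(2*x) dx.
Apply parts again with u = cos(2*x), dv = exp(-2*x) dx: ∫ exp(-2*x)*cos(2*x) dx = -exp(-2*x)*cos(2*x)/2 − I. Substituting back brings back I: I = -exp(-2*x)*sin(2*x)/2 - exp(-2*x)*cos(2*x)/2 − I.
Solving for I: (1 + 1)·I equals the remaining terms, so I = (1/2)·(-exp(-2*x)*sin(2*x)/2 - exp(-2*x)*cos(2*x)/2).

-exp(-2*x)*sin(2*x)/4 - exp(-2*x)*cos(2*x)/4 + C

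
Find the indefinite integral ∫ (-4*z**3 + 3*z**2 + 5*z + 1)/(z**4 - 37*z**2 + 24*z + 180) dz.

-57*log(z - 5)/22 + 13*log(z - 3)/18 + log(z + 2)/4 - 943*log(z + 6)/396 + C

Factor the denominator: (z - 5)*(z - 3)*(z + 2)*(z + 6).
Partial-fraction decomposition: -943/(396*(z + 6)) + 1/(4*(z + 2)) + 13/(18*(z - 3)) - 57/(22*(z - 5)).
Integrate each term: A/(z−a) contributes A·log|z−a|.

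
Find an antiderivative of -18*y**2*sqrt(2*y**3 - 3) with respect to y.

-2*(2*y**3 - 3)**(3/2) + C

Let u = 2*y**3 - 3, so du = (6*y**2) dy.
Rewriting, the integral becomes -3·∫ √u du = -3·(2/3)u^(3/2).
Substituting back, u = 2*y**3 - 3.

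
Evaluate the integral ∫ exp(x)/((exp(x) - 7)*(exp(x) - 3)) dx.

Let u = e^x, du = e^x dx.
The integral becomes ∫ du/((u-7)(u-3)); decompose into partial fractions.

log(exp(x) - 7)/4 - log(exp(x) - 3)/4 + C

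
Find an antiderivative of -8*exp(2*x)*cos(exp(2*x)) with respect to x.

Let u = exp(2*x), so du = (2*exp(2*x)) dx.
Rewriting, the integral becomes -4·∫ cos(u) du = -4·sin(u).
Substituting back, u = exp(2*x).

-4*sin(exp(2*x)) + C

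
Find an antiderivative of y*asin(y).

y**2*asin(y)/2 + y*sqrt(-y**2 + 1)/4 - asin(y)/4 + C

Use integration by parts with u = arcsin(y), dv = y dy.
Then du = 1/sqrt(-y**2 + 1) dy.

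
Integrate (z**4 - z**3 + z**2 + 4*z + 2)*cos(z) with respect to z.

z**4*sin(z) - z**3*sin(z) + 4*z**3*cos(z) - 11*z**2*sin(z) - 3*z**2*cos(z) + 10*z*sin(z) - 22*z*cos(z) + 24*sin(z) + 10*cos(z) + C

Use integration by parts with u = z**4 - z**3 + z**2 + 4*z + 2, dv = cos(z) dz, so v = sin(z).
Apply parts 4 times (tabular method): alternate signs, differentiate u down to 0, integrate dv up.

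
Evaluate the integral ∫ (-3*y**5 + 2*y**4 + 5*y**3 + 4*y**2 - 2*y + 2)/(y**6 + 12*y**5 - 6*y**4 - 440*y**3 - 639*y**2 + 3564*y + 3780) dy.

-463*log(y - 5)/1089 + 5*log(y - 3)/81 + log(y + 1)/450 + 17635018*log(y + 6)/245025 - 1343*log(y + 7)/18 + 24998/(495*y + 2970) + C

Factor the denominator: (y - 5)*(y - 3)*(y + 1)*(y + 6)**2*(y + 7).
Partial-fraction decomposition: -1343/(18*(y + 7)) + 17635018/(245025*(y + 6)) - 24998/(495*(y + 6)**2) + 1/(450*(y + 1)) + 5/(81*(y - 3)) - 463/(1089*(y - 5)).
Integrate each term; A/(y−a) gives A·log|y−a|; A/(y−a)² gives −A/(y−a).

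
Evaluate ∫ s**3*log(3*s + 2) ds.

Use integration by parts with u = log(3*s + 2), dv = s**3 ds.
Then du = 3/(3*s + 2) ds and v = s**4/4.

s**4*log(3*s + 2)/4 - s**4/16 + s**3/18 - s**2/18 + 2*s/27 - 4*log(3*s + 2)/81 + C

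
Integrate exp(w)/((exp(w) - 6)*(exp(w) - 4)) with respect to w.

Let u = e^w, du = e^w dw.
The integral becomes ∫ du/((u-4)(u-6)); decompose into partial fractions.

log(exp(w) - 6)/2 - log(exp(w) - 4)/2 + C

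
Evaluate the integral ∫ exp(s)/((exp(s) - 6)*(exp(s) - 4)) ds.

Let u = e^s, du = e^s ds.
The integral becomes ∫ du/((u-4)(u-6)); decompose into partial fractions.

log(exp(s) - 6)/2 - log(exp(s) - 4)/2 + C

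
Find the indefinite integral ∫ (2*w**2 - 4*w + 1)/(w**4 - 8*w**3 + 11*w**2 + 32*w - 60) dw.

Factor the denominator: (w - 5)*(w - 3)*(w - 2)*(w + 2).
Partial-fraction decomposition: -17/(140*(w + 2)) + 1/(12*(w - 2)) - 7/(10*(w - 3)) + 31/(42*(w - 5)).
Integrate each term: A/(w−a) contributes A·log|w−a|.

31*log(w - 5)/42 - 7*log(w - 3)/10 + log(w - 2)/12 - 17*log(w + 2)/140 + C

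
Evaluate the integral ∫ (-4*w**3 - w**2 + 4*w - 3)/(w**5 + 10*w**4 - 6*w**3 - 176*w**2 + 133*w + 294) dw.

-27*log(w - 3)/100 + 31*log(w - 2)/243 - log(w + 1)/108 + 1843*log(w + 7)/12150 + 323/(135*w + 945) + C

Factor the denominator: (w - 3)*(w - 2)*(w + 1)*(w + 7)**2.
Partial-fraction decomposition: 1843/(12150*(w + 7)) - 323/(135*(w + 7)**2) - 1/(108*(w + 1)) + 31/(243*(w - 2)) - 27/(100*(w - 3)).
Integrate each term; A/(w−a) gives A·log|w−a|; A/(w−a)² gives −A/(w−a).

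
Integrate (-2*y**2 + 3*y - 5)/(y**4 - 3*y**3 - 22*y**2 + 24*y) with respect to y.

Factor the denominator: y*(y - 6)*(y - 1)*(y + 4).
Partial-fraction decomposition: 49/(200*(y + 4)) + 4/(25*(y - 1)) - 59/(300*(y - 6)) - 5/(24*y).
Integrate each term: A/(y−a) contributes A·log|y−a|.

-5*log(y)/24 - 59*log(y - 6)/300 + 4*log(y - 1)/25 + 49*log(y + 4)/200 + C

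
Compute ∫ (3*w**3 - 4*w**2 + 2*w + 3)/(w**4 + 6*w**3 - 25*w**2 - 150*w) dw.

-log(w)/50 + 144*log(w - 5)/275 - 241*log(w + 5)/25 + 267*log(w + 6)/22 + C

Factor the denominator: w*(w - 5)*(w + 5)*(w + 6).
Partial-fraction decomposition: 267/(22*(w + 6)) - 241/(25*(w + 5)) + 144/(275*(w - 5)) - 1/(50*w).
Integrate each term: A/(w−a) contributes A·log|w−a|.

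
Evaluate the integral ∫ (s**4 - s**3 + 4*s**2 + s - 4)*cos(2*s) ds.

s**4*sin(2*s)/2 - s**3*sin(2*s)/2 + s**3*cos(2*s) + s**2*sin(2*s)/2 - 3*s**2*cos(2*s)/4 + 5*s*sin(2*s)/4 + s*cos(2*s)/2 - 9*sin(2*s)/4 + 5*cos(2*s)/8 + C

Use integration by parts with u = s**4 - s**3 + 4*s**2 + s - 4, dv = cos(2*s) ds, so v = sin(2*s)/2.
Apply parts 4 times (tabular method): alternate signs, differentiate u down to 0, integrate dv up.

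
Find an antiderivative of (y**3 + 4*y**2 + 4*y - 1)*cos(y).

Use integration by parts with u = y**3 + 4*y**2 + 4*y - 1, dv = cos(y) dy, so v = sin(y).
Apply parts 3 times (tabular method): alternate signs, differentiate u down to 0, integrate dv up.

y**3*sin(y) + 4*y**2*sin(y) + 3*y**2*cos(y) - 2*y*sin(y) + 8*y*cos(y) - 9*sin(y) - 2*cos(y) + C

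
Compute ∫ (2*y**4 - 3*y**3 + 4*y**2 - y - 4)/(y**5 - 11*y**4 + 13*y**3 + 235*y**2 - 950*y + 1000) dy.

-951*log(y - 5)/50 + 188*log(y - 4)/9 - log(y - 2)/7 + 863*log(y + 5)/3150 - 161/(5*y - 25) + C

Factor the denominator: (y - 5)**2*(y - 4)*(y - 2)*(y + 5).
Partial-fraction decomposition: 863/(3150*(y + 5)) - 1/(7*(y - 2)) + 188/(9*(y - 4)) - 951/(50*(y - 5)) + 161/(5*(y - 5)**2).
Integrate each term; A/(y−a) gives A·log|y−a|; A/(y−a)² gives −A/(y−a).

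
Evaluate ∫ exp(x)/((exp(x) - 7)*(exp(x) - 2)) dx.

log(exp(x) - 7)/5 - log(exp(x) - 2)/5 + C

Let u = e^x, du = e^x dx.
The integral becomes ∫ du/((u-2)(u-7)); decompose into partial fractions.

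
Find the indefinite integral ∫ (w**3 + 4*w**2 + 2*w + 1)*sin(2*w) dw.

-w**3*cos(2*w)/2 + 3*w**2*sin(2*w)/4 - 2*w**2*cos(2*w) + 2*w*sin(2*w) - w*cos(2*w)/4 + sin(2*w)/8 + cos(2*w)/2 + C

Use integration by parts with u = w**3 + 4*w**2 + 2*w + 1, dv = sin(2*w) dw, so v = -cos(2*w)/2.
Apply parts 3 times (tabular method): alternate signs, differentiate u down to 0, integrate dv up.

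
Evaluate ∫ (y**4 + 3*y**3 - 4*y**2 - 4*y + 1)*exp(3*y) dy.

(27*y**4 + 45*y**3 - 153*y**2 - 6*y + 29)*exp(3*y)/81 + C

Use integration by parts with u = y**4 + 3*y**3 - 4*y**2 - 4*y + 1, dv = exp(3*y) dy, so v = exp(3*y)/3.
Apply parts 4 times (tabular method): alternate signs, differentiate u down to 0, integrate dv up.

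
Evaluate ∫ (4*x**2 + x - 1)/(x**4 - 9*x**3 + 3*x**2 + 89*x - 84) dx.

101*log(x - 7)/90 - 67*log(x - 4)/63 + log(x - 1)/18 - 4*log(x + 3)/35 + C

Factor the denominator: (x - 7)*(x - 4)*(x - 1)*(x + 3).
Partial-fraction decomposition: -4/(35*(x + 3)) + 1/(18*(x - 1)) - 67/(63*(x - 4)) + 101/(90*(x - 7)).
Integrate each term: A/(x−a) contributes A·log|x−a|.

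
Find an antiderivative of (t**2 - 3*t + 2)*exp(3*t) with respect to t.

Use integration by parts with u = t**2 - 3*t + 2, dv = exp(3*t) dt, so v = exp(3*t)/3.
Apply parts 2 times (tabular method): alternate signs, differentiate u down to 0, integrate dv up.

(9*t**2 - 33*t + 29)*exp(3*t)/27 + C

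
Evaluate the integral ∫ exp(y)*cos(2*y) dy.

Let I denote the integral. Integrate by parts with u = cos(2*y), dv = exp(y) dy, so v = exp(y): I = exp(y)*cos(2*y) + 2·∫ exp(y)*sin(2*y) dy.
Apply parts again with u = sin(2*y), dv = exp(y) dy: ∫ exp(y)*sin(2*y) dy = exp(y)*sin(2*y) − 2·I. Substituting back brings back I: I = 2*exp(y)*sin(2*y) + exp(y)*cos(2*y) − 4·I.
Solving for I: (1 + 4)·I equals the remaining terms, so I = (1/5)·(2*exp(y)*sin(2*y) + exp(y)*cos(2*y)).

2*exp(y)*sin(2*y)/5 + exp(y)*cos(2*y)/5 + C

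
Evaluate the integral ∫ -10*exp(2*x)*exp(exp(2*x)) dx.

Let u = exp(2*x), so du = (2*exp(2*x)) dx.
Rewriting, the integral becomes -5·∫ e^u du = -5·e^u.
Substituting back, u = exp(2*x).

-5*exp(exp(2*x)) + C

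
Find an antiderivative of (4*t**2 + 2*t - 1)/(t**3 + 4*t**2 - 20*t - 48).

71*log(t - 4)/60 - 11*log(t + 2)/24 + 131*log(t + 6)/40 + C

Factor the denominator: (t - 4)*(t + 2)*(t + 6).
Partial-fraction decomposition: 131/(40*(t + 6)) - 11/(24*(t + 2)) + 71/(60*(t - 4)).
Integrate each term: A/(t−a) contributes A·log|t−a|.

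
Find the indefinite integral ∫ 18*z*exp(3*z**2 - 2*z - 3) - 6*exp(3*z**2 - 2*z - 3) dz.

Let u = 3*z**2 - 2*z - 3, so du = (6*z - 2) dz.
Rewriting, the integral becomes 3·∫ e^u du = 3·e^u.
Substituting back, u = 3*z**2 - 2*z - 3.

3*exp(3*z**2 - 2*z - 3) + C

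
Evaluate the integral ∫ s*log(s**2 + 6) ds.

s**2*log(s**2 + 6)/2 - s**2/2 + 3*log(s**2 + 6) + C

Let u = s**2 + 6, so du = (2*s) ds.
The integral becomes (1/2)·∫ log(u) du; integrate by parts with u′=log(u), dv′=du.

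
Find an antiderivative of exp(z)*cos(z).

exp(z)*sin(z)/2 + exp(z)*cos(z)/2 + C

Let I denote the integral. Integrate by parts with u = cos(z), dv = exp(z) dz, so v = exp(z): I = exp(z)*cos(z) + ∫ exp(z)*sin(z) dz.
Apply parts again with u = sin(z), dv = exp(z) dz: ∫ exp(z)*sin(z) dz = exp(z)*sin(z) − I. Substituting back brings back I: I = exp(z)*sin(z) + exp(z)*cos(z) − I.
Solving for I: (1 + 1)·I equals the remaining terms, so I = (1/2)·(exp(z)*sin(z) + exp(z)*cos(z)).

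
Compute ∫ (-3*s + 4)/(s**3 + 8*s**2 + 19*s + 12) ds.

Factor the denominator: (s + 1)*(s + 3)*(s + 4).
Partial-fraction decomposition: 16/(3*(s + 4)) - 13/(2*(s + 3)) + 7/(6*(s + 1)).
Integrate each term: A/(s−a) contributes A·log|s−a|.

7*log(s + 1)/6 - 13*log(s + 3)/2 + 16*log(s + 4)/3 + C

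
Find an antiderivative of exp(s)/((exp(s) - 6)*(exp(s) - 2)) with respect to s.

Let u = e^s, du = e^s ds.
The integral becomes ∫ du/((u-6)(u-2)); decompose into partial fractions.

log(exp(s) - 6)/4 - log(exp(s) - 2)/4 + C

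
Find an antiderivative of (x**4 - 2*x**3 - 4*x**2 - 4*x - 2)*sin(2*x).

Use integration by parts with u = x**4 - 2*x**3 - 4*x**2 - 4*x - 2, dv = sin(2*x) dx, so v = -cos(2*x)/2.
Apply parts 4 times (tabular method): alternate signs, differentiate u down to 0, integrate dv up.

-x**4*cos(2*x)/2 + x**3*sin(2*x) + x**3*cos(2*x) - 3*x**2*sin(2*x)/2 + 7*x**2*cos(2*x)/2 - 7*x*sin(2*x)/2 + x*cos(2*x)/2 - sin(2*x)/4 - 3*cos(2*x)/4 + C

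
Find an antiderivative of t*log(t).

t**2*log(t)/2 - t**2/4 + C

Use integration by parts with u = log(t), dv = t dt.
Then du = 1/t dt and v = t**2/2.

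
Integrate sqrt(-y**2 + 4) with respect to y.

Substitute y = 2·sin(θ), so dy = 2·cos(θ) dθ and the radical becomes sqrt(-y**2 + 4) = 2·cos(θ) by the Pythagorean identity.
Integrate the resulting trig expression in θ, then back-substitute θ = asin(y/2), sin(θ) = y/2, cos(θ) = sqrt(-y**2 + 4)/2 (absorbing any constant into C).

y*sqrt(-y**2 + 4)/2 + 2*asin(y/2) + C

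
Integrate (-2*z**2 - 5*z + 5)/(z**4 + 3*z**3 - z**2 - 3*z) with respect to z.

-5*log(z)/3 - log(z - 1)/4 + 2*log(z + 1) - log(z + 3)/12 + C

Factor the denominator: z*(z - 1)*(z + 1)*(z + 3).
Partial-fraction decomposition: -1/(12*(z + 3)) + 2/(z + 1) - 1/(4*(z - 1)) - 5/(3*z).
Integrate each term: A/(z−a) contributes A·log|z−a|.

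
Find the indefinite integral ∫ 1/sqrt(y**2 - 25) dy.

Substitute y = 5·sec(θ), so dy = 5·sec(θ)*tan(θ) dθ and the radical becomes sqrt(y**2 - 25) = 5·tan(θ) by the Pythagorean identity.
Integrate the resulting trig expression in θ, then back-substitute sec(θ) = y/5, tan(θ) = sqrt(y**2 - 25)/5 (absorbing any constant into C).

log(y + sqrt(y**2 - 25)) + C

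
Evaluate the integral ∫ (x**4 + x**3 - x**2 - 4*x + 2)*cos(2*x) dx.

Use integration by parts with u = x**4 + x**3 - x**2 - 4*x + 2, dv = cos(2*x) dx, so v = sin(2*x)/2.
Apply parts 4 times (tabular method): alternate signs, differentiate u down to 0, integrate dv up.

x**4*sin(2*x)/2 + x**3*sin(2*x)/2 + x**3*cos(2*x) - 2*x**2*sin(2*x) + 3*x**2*cos(2*x)/4 - 11*x*sin(2*x)/4 - 2*x*cos(2*x) + 2*sin(2*x) - 11*cos(2*x)/8 + C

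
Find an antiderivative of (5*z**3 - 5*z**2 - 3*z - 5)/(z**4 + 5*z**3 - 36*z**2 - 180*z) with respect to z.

Factor the denominator: z*(z - 6)*(z + 5)*(z + 6).
Partial-fraction decomposition: 1247/(72*(z + 6)) - 148/(11*(z + 5)) + 877/(792*(z - 6)) + 1/(36*z).
Integrate each term: A/(z−a) contributes A·log|z−a|.

log(z)/36 + 877*log(z - 6)/792 - 148*log(z + 5)/11 + 1247*log(z + 6)/72 + C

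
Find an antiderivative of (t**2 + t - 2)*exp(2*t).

Use integration by parts with u = t**2 + t - 2, dv = exp(2*t) dt, so v = exp(2*t)/2.
Apply parts 2 times (tabular method): alternate signs, differentiate u down to 0, integrate dv up.

(t**2 - 2)*exp(2*t)/2 + C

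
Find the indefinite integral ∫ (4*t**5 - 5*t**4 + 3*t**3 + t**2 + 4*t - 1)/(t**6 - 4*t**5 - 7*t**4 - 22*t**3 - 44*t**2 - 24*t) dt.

Factor the denominator: t*(t - 6)*(t + 1)**2*(t**2 + 4).
Partial-fraction decomposition: (421*t - 286)/(400*(t**2 + 4)) + 921/(1225*(t + 1)) - 16/(35*(t + 1)**2) + 25331/(11760*(t - 6)) + 1/(24*t).
Integrate each term; A/(t−a) gives A·log|t−a|; the (Bt+D)/(t²+p²) term gives a log and an atan.

log(t)/24 + 25331*log(t - 6)/11760 + 921*log(t + 1)/1225 + 421*log(t**2 + 4)/800 - 143*atan(t/2)/400 + 16/(35*t + 35) + C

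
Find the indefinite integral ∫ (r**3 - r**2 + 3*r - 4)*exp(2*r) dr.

Use integration by parts with u = r**3 - r**2 + 3*r - 4, dv = exp(2*r) dr, so v = exp(2*r)/2.
Apply parts 3 times (tabular method): alternate signs, differentiate u down to 0, integrate dv up.

(4*r**3 - 10*r**2 + 22*r - 27)*exp(2*r)/8 + C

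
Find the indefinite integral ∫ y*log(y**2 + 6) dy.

Let u = y**2 + 6, so du = (2*y) dy.
The integral becomes (1/2)·∫ log(u) du; integrate by parts with u′=log(u), dv′=du.

y**2*log(y**2 + 6)/2 - y**2/2 + 3*log(y**2 + 6) + C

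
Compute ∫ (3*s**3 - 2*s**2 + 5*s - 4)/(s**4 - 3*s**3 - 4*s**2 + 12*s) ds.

-log(s)/3 + 74*log(s - 3)/15 - 11*log(s - 2)/4 + 23*log(s + 2)/20 + C

Factor the denominator: s*(s - 3)*(s - 2)*(s + 2).
Partial-fraction decomposition: 23/(20*(s + 2)) - 11/(4*(s - 2)) + 74/(15*(s - 3)) - 1/(3*s).
Integrate each term: A/(s−a) contributes A·log|s−a|.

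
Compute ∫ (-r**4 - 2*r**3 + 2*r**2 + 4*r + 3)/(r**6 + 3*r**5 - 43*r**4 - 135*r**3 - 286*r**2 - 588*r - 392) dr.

Factor the denominator: (r - 7)*(r + 1)*(r + 2)*(r + 7)*(r**2 + 4).
Partial-fraction decomposition: -3*(13*r + 62)/(2120*(r**2 + 4)) + 821/(11130*(r + 7)) + 1/(120*(r + 2)) - 1/(120*(r + 1)) - 493/(8904*(r - 7)).
Integrate each term; A/(r−a) gives A·log|r−a|; the (Br+D)/(r²+p²) term gives a log and an atan.

-493*log(r - 7)/8904 - log(r + 1)/120 + log(r + 2)/120 + 821*log(r + 7)/11130 - 39*log(r**2 + 4)/4240 - 93*atan(r/2)/2120 + C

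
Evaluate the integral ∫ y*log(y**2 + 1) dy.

Let u = y**2 + 1, so du = (2*y) dy.
The integral becomes (1/2)·∫ log(u) du; integrate by parts with u′=log(u), dv′=du.

y**2*log(y**2 + 1)/2 - y**2/2 + log(y**2 + 1)/2 + C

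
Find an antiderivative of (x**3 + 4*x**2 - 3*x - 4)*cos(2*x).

x**3*sin(2*x)/2 + 2*x**2*sin(2*x) + 3*x**2*cos(2*x)/4 - 9*x*sin(2*x)/4 + 2*x*cos(2*x) - 3*sin(2*x) - 9*cos(2*x)/8 + C

Use integration by parts with u = x**3 + 4*x**2 - 3*x - 4, dv = cos(2*x) dx, so v = sin(2*x)/2.
Apply parts 3 times (tabular method): alternate signs, differentiate u down to 0, integrate dv up.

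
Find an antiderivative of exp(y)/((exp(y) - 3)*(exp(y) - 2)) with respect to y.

log(exp(y) - 3) - log(exp(y) - 2) + C

Let u = e^y, du = e^y dy.
The integral becomes ∫ du/((u-2)(u-3)); decompose into partial fractions.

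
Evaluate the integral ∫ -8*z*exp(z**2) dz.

-4*exp(z**2) + C

Let u = z**2, so du = (2*z) dz.
Rewriting, the integral becomes -4·∫ e^u du = -4·e^u.
Substituting back, u = z**2.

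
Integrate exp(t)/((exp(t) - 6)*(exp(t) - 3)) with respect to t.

log(exp(t) - 6)/3 - log(exp(t) - 3)/3 + C

Let u = e^t, du = e^t dt.
The integral becomes ∫ du/((u-6)(u-3)); decompose into partial fractions.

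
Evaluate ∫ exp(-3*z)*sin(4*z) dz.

Let I denote the integral. Integrate by parts with u = sin(4*z), dv = exp(-3*z) dz, so v = -exp(-3*z)/3: I = -exp(-3*z)*sin(4*z)/3 + (4/3)·∫ exp(-3*z)*cos(4*z) dz.
Apply parts again with u = cos(4*z), dv = exp(-3*z) dz: ∫ exp(-3*z)*cos(4*z) dz = -exp(-3*z)*cos(4*z)/3 − (4/3)·I. Substituting back brings back I: I = -exp(-3*z)*sin(4*z)/3 - 4*exp(-3*z)*cos(4*z)/9 − (16/9)·I.
Solving for I: (1 + 16/9)·I equals the remaining terms, so I = (9/25)·(-exp(-3*z)*sin(4*z)/3 - 4*exp(-3*z)*cos(4*z)/9).

-3*exp(-3*z)*sin(4*z)/25 - 4*exp(-3*z)*cos(4*z)/25 + C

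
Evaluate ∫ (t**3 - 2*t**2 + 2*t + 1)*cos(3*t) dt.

t**3*sin(3*t)/3 - 2*t**2*sin(3*t)/3 + t**2*cos(3*t)/3 + 4*t*sin(3*t)/9 - 4*t*cos(3*t)/9 + 13*sin(3*t)/27 + 4*cos(3*t)/27 + C

Use integration by parts with u = t**3 - 2*t**2 + 2*t + 1, dv = cos(3*t) dt, so v = sin(3*t)/3.
Apply parts 3 times (tabular method): alternate signs, differentiate u down to 0, integrate dv up.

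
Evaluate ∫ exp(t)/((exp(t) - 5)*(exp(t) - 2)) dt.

log(exp(t) - 5)/3 - log(exp(t) - 2)/3 + C

Let u = e^t, du = e^t dt.
The integral becomes ∫ du/((u-2)(u-5)); decompose into partial fractions.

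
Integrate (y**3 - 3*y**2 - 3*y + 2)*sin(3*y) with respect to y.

Use integration by parts with u = y**3 - 3*y**2 - 3*y + 2, dv = sin(3*y) dy, so v = -cos(3*y)/3.
Apply parts 3 times (tabular method): alternate signs, differentiate u down to 0, integrate dv up.

-y**3*cos(3*y)/3 + y**2*sin(3*y)/3 + y**2*cos(3*y) - 2*y*sin(3*y)/3 + 11*y*cos(3*y)/9 - 11*sin(3*y)/27 - 8*cos(3*y)/9 + C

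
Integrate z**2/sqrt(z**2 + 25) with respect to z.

z*sqrt(z**2 + 25)/2 - 25*log(z + sqrt(z**2 + 25))/2 + C

Substitute z = 5·tan(θ), so dz = 5·sec(θ)^2 dθ and the radical becomes sqrt(z**2 + 25) = 5·sec(θ) by the Pythagorean identity.
Integrate the resulting trig expression in θ, then back-substitute tan(θ) = z/5, sec(θ) = sqrt(z**2 + 25)/5 (absorbing any constant into C).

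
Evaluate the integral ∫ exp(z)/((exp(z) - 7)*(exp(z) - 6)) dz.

Let u = e^z, du = e^z dz.
The integral becomes ∫ du/((u-7)(u-6)); decompose into partial fractions.

log(exp(z) - 7) - log(exp(z) - 6) + C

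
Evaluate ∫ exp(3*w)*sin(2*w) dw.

Let I denote the integral. Integrate by parts with u = sin(2*w), dv = exp(3*w) dw, so v = exp(3*w)/3: I = exp(3*w)*sin(2*w)/3 − (2/3)·∫ exp(3*w)*cos(2*w) dw.
Apply parts again with u = cos(2*w), dv = exp(3*w) dw: ∫ exp(3*w)*cos(2*w) dw = exp(3*w)*cos(2*w)/3 + (2/3)·I. Substituting back brings back I: I = exp(3*w)*sin(2*w)/3 - 2*exp(3*w)*cos(2*w)/9 − (4/9)·I.
Solving for I: (1 + 4/9)·I equals the remaining terms, so I = (9/13)·(exp(3*w)*sin(2*w)/3 - 2*exp(3*w)*cos(2*w)/9).

3*exp(3*w)*sin(2*w)/13 - 2*exp(3*w)*cos(2*w)/13 + C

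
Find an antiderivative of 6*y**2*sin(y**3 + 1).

Let u = y**3 + 1, so du = (3*y**2) dy.
Rewriting, the integral becomes 2·∫ sin(u) du = 2·-cos(u).
Substituting back, u = y**3 + 1.

-2*cos(y**3 + 1) + C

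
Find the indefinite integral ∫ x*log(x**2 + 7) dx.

x**2*log(x**2 + 7)/2 - x**2/2 + 7*log(x**2 + 7)/2 + C

Let u = x**2 + 7, so du = (2*x) dx.
The integral becomes (1/2)·∫ log(u) du; integrate by parts with u′=log(u), dv′=du.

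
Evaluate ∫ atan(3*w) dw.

Use integration by parts with u = arctan(3*w), dv = dw.
Then du = 3/(9*w**2 + 1) dw.

w*atan(3*w) - log(9*w**2 + 1)/6 + C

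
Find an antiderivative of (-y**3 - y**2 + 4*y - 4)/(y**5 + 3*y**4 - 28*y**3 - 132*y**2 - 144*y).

Factor the denominator: y*(y - 6)*(y + 2)*(y + 3)*(y + 4).
Partial-fraction decomposition: 7/(20*(y + 4)) - 2/(27*(y + 3)) - 1/(4*(y + 2)) - 29/(540*(y - 6)) + 1/(36*y).
Integrate each term: A/(y−a) contributes A·log|y−a|.

log(y)/36 - 29*log(y - 6)/540 - log(y + 2)/4 - 2*log(y + 3)/27 + 7*log(y + 4)/20 + C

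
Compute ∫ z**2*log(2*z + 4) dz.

Use integration by parts with u = log(2*z + 4), dv = z**2 dz.
Then du = 2/(2*z + 4) dz and v = z**3/3.

z**3*log(2*z + 4)/3 - z**3/9 + z**2/3 - 4*z/3 + 8*log(z + 2)/3 + C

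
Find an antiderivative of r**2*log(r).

Use integration by parts with u = log(r), dv = r**2 dr.
Then du = 1/r dr and v = r**3/3.

r**3*log(r)/3 - r**3/9 + C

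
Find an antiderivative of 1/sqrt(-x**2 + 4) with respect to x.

Substitute x = 2·sin(θ), so dx = 2·cos(θ) dθ and the radical becomes sqrt(-x**2 + 4) = 2·cos(θ) by the Pythagorean identity.
Integrate the resulting trig expression in θ, then back-substitute θ = asin(x/2), sin(θ) = x/2, cos(θ) = sqrt(-x**2 + 4)/2 (absorbing any constant into C).

asin(x/2) + C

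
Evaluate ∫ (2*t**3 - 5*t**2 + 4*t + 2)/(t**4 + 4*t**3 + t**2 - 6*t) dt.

Factor the denominator: t*(t - 1)*(t + 2)*(t + 3).
Partial-fraction decomposition: 109/(12*(t + 3)) - 7/(t + 2) + 1/(4*(t - 1)) - 1/(3*t).
Integrate each term: A/(t−a) contributes A·log|t−a|.

-log(t)/3 + log(t - 1)/4 - 7*log(t + 2) + 109*log(t + 3)/12 + C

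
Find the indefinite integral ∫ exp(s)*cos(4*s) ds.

Let I denote the integral. Integrate by parts with u = cos(4*s), dv = exp(s) ds, so v = exp(s): I = exp(s)*cos(4*s) + 4·∫ exp(s)*sin(4*s) ds.
Apply parts again with u = sin(4*s), dv = exp(s) ds: ∫ exp(s)*sin(4*s) ds = exp(s)*sin(4*s) − 4·I. Substituting back brings back I: I = 4*exp(s)*sin(4*s) + exp(s)*cos(4*s) − 16·I.
Solving for I: (1 + 16)·I equals the remaining terms, so I = (1/17)·(4*exp(s)*sin(4*s) + exp(s)*cos(4*s)).

4*exp(s)*sin(4*s)/17 + exp(s)*cos(4*s)/17 + C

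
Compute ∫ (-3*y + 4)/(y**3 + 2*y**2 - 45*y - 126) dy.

Factor the denominator: (y - 7)*(y + 3)*(y + 6).
Partial-fraction decomposition: 22/(39*(y + 6)) - 13/(30*(y + 3)) - 17/(130*(y - 7)).
Integrate each term: A/(y−a) contributes A·log|y−a|.

-17*log(y - 7)/130 - 13*log(y + 3)/30 + 22*log(y + 6)/39 + C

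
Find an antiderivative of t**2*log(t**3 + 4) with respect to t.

Let u = t**3 + 4, so du = (3*t**2) dt.
The integral becomes (1/3)·∫ log(u) du; integrate by parts with u′=log(u), dv′=du.

t**3*log(t**3 + 4)/3 - t**3/3 + 4*log(t**3 + 4)/3 + C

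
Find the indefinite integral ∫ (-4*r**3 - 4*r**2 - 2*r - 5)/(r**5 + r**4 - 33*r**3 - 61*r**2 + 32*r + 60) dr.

Factor the denominator: (r - 6)*(r - 1)*(r + 1)*(r + 2)*(r + 5).
Partial-fraction decomposition: 45/(88*(r + 5)) - 5/(24*(r + 2)) - 3/(56*(r + 1)) + 1/(12*(r - 1)) - 205/(616*(r - 6)).
Integrate each term: A/(r−a) contributes A·log|r−a|.

-205*log(r - 6)/616 + log(r - 1)/12 - 3*log(r + 1)/56 - 5*log(r + 2)/24 + 45*log(r + 5)/88 + C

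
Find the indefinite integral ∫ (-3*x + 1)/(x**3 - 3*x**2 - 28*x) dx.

Factor the denominator: x*(x - 7)*(x + 4).
Partial-fraction decomposition: 13/(44*(x + 4)) - 20/(77*(x - 7)) - 1/(28*x).
Integrate each term: A/(x−a) contributes A·log|x−a|.

-log(x)/28 - 20*log(x - 7)/77 + 13*log(x + 4)/44 + C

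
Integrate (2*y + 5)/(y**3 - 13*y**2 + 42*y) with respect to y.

5*log(y)/42 + 19*log(y - 7)/7 - 17*log(y - 6)/6 + C

Factor the denominator: y*(y - 7)*(y - 6).
Partial-fraction decomposition: -17/(6*(y - 6)) + 19/(7*(y - 7)) + 5/(42*y).
Integrate each term: A/(y−a) contributes A·log|y−a|.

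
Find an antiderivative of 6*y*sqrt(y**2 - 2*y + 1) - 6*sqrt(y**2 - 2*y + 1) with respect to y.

Let u = y**2 - 2*y + 1, so du = (2*y - 2) dy.
Rewriting, the integral becomes 3·∫ √u du = 3·(2/3)u^(3/2).
Substituting back, u = y**2 - 2*y + 1.

2*(y**2 - 2*y + 1)**(3/2) + C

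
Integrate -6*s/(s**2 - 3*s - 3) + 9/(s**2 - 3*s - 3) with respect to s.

-3*log(s**2 - 3*s - 3) + C

Let u = s**2 - 3*s - 3, so du = (2*s - 3) ds.
Rewriting, the integral becomes -3·∫ 1/u du = -3·log(u).
Substituting back, u = s**2 - 3*s - 3.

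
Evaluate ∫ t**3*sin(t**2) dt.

Let u = t², du = 2t dt; rewrite as (1/2)∫ u^1·sin(1u) du.
Now integrate by parts 1 time.

-t**2*cos(t**2)/2 + sin(t**2)/2 + C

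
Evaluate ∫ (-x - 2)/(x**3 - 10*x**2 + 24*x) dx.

-log(x)/12 - 2*log(x - 6)/3 + 3*log(x - 4)/4 + C

Factor the denominator: x*(x - 6)*(x - 4).
Partial-fraction decomposition: 3/(4*(x - 4)) - 2/(3*(x - 6)) - 1/(12*x).
Integrate each term: A/(x−a) contributes A·log|x−a|.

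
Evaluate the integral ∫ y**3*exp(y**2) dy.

Let u = y², du = 2y dy; rewrite as (1/2)∫ u^1·exp(1u) du.
Now integrate by parts 1 time.

(y**2 - 1)*exp(y**2)/2 + C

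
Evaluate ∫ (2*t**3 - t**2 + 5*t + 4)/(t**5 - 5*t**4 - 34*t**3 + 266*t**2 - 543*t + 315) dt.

Factor the denominator: (t - 5)*(t - 3)**2*(t - 1)*(t + 7).
Partial-fraction decomposition: -383/(4800*(t + 7)) - 5/(64*(t - 1)) - 233/(200*(t - 3)) - 8/(5*(t - 3)**2) + 127/(96*(t - 5)).
Integrate each term; A/(t−a) gives A·log|t−a|; A/(t−a)² gives −A/(t−a).

127*log(t - 5)/96 - 233*log(t - 3)/200 - 5*log(t - 1)/64 - 383*log(t + 7)/4800 + 8/(5*t - 15) + C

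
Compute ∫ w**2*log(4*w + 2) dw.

w**3*log(4*w + 2)/3 - w**3/9 + w**2/12 - w/12 + log(2*w + 1)/24 + C

Use integration by parts with u = log(4*w + 2), dv = w**2 dw.
Then du = 4/(4*w + 2) dw and v = w**3/3.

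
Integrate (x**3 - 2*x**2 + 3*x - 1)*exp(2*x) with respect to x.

Use integration by parts with u = x**3 - 2*x**2 + 3*x - 1, dv = exp(2*x) dx, so v = exp(2*x)/2.
Apply parts 3 times (tabular method): alternate signs, differentiate u down to 0, integrate dv up.

(4*x**3 - 14*x**2 + 26*x - 17)*exp(2*x)/8 + C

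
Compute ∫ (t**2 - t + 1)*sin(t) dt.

-t**2*cos(t) + 2*t*sin(t) + t*cos(t) - sin(t) + cos(t) + C

Use integration by parts with u = t**2 - t + 1, dv = sin(t) dt, so v = -cos(t).
Apply parts 2 times (tabular method): alternate signs, differentiate u down to 0, integrate dv up.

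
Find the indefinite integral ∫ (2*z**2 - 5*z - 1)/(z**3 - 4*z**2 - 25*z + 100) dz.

Factor the denominator: (z - 5)*(z - 4)*(z + 5).
Partial-fraction decomposition: 37/(45*(z + 5)) - 11/(9*(z - 4)) + 12/(5*(z - 5)).
Integrate each term: A/(z−a) contributes A·log|z−a|.

12*log(z - 5)/5 - 11*log(z - 4)/9 + 37*log(z + 5)/45 + C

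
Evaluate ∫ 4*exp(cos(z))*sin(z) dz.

Let u = cos(z), so du = (-sin(z)) dz.
Rewriting, the integral becomes -4·∫ e^u du = -4·e^u.
Substituting back, u = cos(z).

-4*exp(cos(z)) + C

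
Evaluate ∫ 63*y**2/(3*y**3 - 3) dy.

Let u = 3*y**3 - 3, so du = (9*y**2) dy.
Rewriting, the integral becomes 7·∫ 1/u du = 7·log(u).
Substituting back, u = 3*y**3 - 3.

7*log(3*y**3 - 3) + C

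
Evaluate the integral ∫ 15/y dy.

Let u = 3*y**3, so du = (9*y**2) dy.
Rewriting, the integral becomes 5·∫ 1/u du = 5·log(u).
Substituting back, u = 3*y**3.

15*log(y) + 5*log(3) + C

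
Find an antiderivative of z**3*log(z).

z**4*log(z)/4 - z**4/16 + C

Use integration by parts with u = log(z), dv = z**3 dz.
Then du = 1/z dz and v = z**4/4.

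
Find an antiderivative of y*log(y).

y**2*log(y)/2 - y**2/4 + C

Use integration by parts with u = log(y), dv = y dy.
Then du = 1/y dy and v = y**2/2.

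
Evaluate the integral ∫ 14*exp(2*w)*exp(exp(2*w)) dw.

7*exp(exp(2*w)) + C

Let u = exp(2*w), so du = (2*exp(2*w)) dw.
Rewriting, the integral becomes 7·∫ e^u du = 7·e^u.
Substituting back, u = exp(2*w).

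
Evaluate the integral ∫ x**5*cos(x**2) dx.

Let u = x², du = 2x dx; rewrite as (1/2)∫ u^2·cos(1u) du.
Now integrate by parts 2 times.

x**4*sin(x**2)/2 + x**2*cos(x**2) - sin(x**2) + C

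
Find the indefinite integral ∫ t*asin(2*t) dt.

Use integration by parts with u = arcsin(2*t), dv = t dt.
Then du = 2/sqrt(-4*t**2 + 1) dt.

t**2*asin(2*t)/2 + t*sqrt(-4*t**2 + 1)/8 - asin(2*t)/16 + C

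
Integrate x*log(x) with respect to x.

x**2*log(x)/2 - x**2/4 + C

Use integration by parts with u = log(x), dv = x dx.
Then du = 1/x dx and v = x**2/2.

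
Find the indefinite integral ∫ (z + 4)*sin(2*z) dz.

Use integration by parts with u = z + 4, dv = sin(2*z) dz, so v = -cos(2*z)/2.
Apply parts 1 times (tabular method): alternate signs, differentiate u down to 0, integrate dv up.

-z*cos(2*z)/2 + sin(2*z)/4 - 2*cos(2*z) + C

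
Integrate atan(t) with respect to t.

t*atan(t) - log(t**2 + 1)/2 + C

Use integration by parts with u = arctan(t), dv = dt.
Then du = 1/(t**2 + 1) dt.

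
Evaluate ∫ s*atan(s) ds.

Use integration by parts with u = arctan(s), dv = s ds.
Then du = 1/(s**2 + 1) ds.

s**2*atan(s)/2 - s/2 + atan(s)/2 + C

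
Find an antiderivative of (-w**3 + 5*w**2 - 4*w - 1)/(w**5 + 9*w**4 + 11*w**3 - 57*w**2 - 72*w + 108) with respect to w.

3*log(w - 2)/200 + log(w - 1)/112 - 3079*log(w + 3)/3600 + 419*log(w + 6)/504 - 83/(60*w + 180) + C

Factor the denominator: (w - 2)*(w - 1)*(w + 3)**2*(w + 6).
Partial-fraction decomposition: 419/(504*(w + 6)) - 3079/(3600*(w + 3)) + 83/(60*(w + 3)**2) + 1/(112*(w - 1)) + 3/(200*(w - 2)).
Integrate each term; A/(w−a) gives A·log|w−a|; A/(w−a)² gives −A/(w−a).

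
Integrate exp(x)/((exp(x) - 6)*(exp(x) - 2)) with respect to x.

log(exp(x) - 6)/4 - log(exp(x) - 2)/4 + C

Let u = e^x, du = e^x dx.
The integral becomes ∫ du/((u-2)(u-6)); decompose into partial fractions.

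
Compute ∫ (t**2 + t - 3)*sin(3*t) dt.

Use integration by parts with u = t**2 + t - 3, dv = sin(3*t) dt, so v = -cos(3*t)/3.
Apply parts 2 times (tabular method): alternate signs, differentiate u down to 0, integrate dv up.

-t**2*cos(3*t)/3 + 2*t*sin(3*t)/9 - t*cos(3*t)/3 + sin(3*t)/9 + 29*cos(3*t)/27 + C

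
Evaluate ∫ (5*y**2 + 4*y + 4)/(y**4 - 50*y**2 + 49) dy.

277*log(y - 7)/672 - 13*log(y - 1)/96 + 5*log(y + 1)/96 - 221*log(y + 7)/672 + C

Factor the denominator: (y - 7)*(y - 1)*(y + 1)*(y + 7).
Partial-fraction decomposition: -221/(672*(y + 7)) + 5/(96*(y + 1)) - 13/(96*(y - 1)) + 277/(672*(y - 7)).
Integrate each term: A/(y−a) contributes A·log|y−a|.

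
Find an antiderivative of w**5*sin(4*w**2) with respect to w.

Let u = w², du = 2w dw; rewrite as (1/2)∫ u^2·sin(4u) du.
Now integrate by parts 2 times.

-w**4*cos(4*w**2)/8 + w**2*sin(4*w**2)/16 + cos(4*w**2)/64 + C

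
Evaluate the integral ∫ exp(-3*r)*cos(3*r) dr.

exp(-3*r)*sin(3*r)/6 - exp(-3*r)*cos(3*r)/6 + C

Let I denote the integral. Integrate by parts with u = cos(3*r), dv = exp(-3*r) dr, so v = -exp(-3*r)/3: I = -exp(-3*r)*cos(3*r)/3 − ∫ exp(-3*r)*sin(3*r) dr.
Apply parts again with u = sin(3*r), dv = exp(-3*r) dr: ∫ exp(-3*r)*sin(3*r) dr = -exp(-3*r)*sin(3*r)/3 + I. Substituting back brings back I: I = exp(-3*r)*sin(3*r)/3 - exp(-3*r)*cos(3*r)/3 − I.
Solving for I: (1 + 1)·I equals the remaining terms, so I = (1/2)·(exp(-3*r)*sin(3*r)/3 - exp(-3*r)*cos(3*r)/3).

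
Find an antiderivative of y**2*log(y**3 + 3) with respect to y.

y**3*log(y**3 + 3)/3 - y**3/3 + log(y**3 + 3) + C

Let u = y**3 + 3, so du = (3*y**2) dy.
The integral becomes (1/3)·∫ log(u) du; integrate by parts with u′=log(u), dv′=du.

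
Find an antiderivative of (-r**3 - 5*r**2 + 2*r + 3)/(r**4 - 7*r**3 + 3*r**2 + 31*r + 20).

Factor the denominator: (r - 5)*(r - 4)*(r + 1)**2.
Partial-fraction decomposition: 79/(300*(r + 1)) - 1/(10*(r + 1)**2) + 133/(25*(r - 4)) - 79/(12*(r - 5)).
Integrate each term; A/(r−a) gives A·log|r−a|; A/(r−a)² gives −A/(r−a).

-79*log(r - 5)/12 + 133*log(r - 4)/25 + 79*log(r + 1)/300 + 1/(10*r + 10) + C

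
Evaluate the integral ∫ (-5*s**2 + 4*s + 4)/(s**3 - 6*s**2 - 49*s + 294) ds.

-213*log(s - 7)/14 + 152*log(s - 6)/13 - 269*log(s + 7)/182 + C

Factor the denominator: (s - 7)*(s - 6)*(s + 7).
Partial-fraction decomposition: -269/(182*(s + 7)) + 152/(13*(s - 6)) - 213/(14*(s - 7)).
Integrate each term: A/(s−a) contributes A·log|s−a|.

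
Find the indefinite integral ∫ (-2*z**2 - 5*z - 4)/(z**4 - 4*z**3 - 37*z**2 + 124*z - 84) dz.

Factor the denominator: (z - 7)*(z - 2)*(z - 1)*(z + 6).
Partial-fraction decomposition: 23/(364*(z + 6)) - 11/(42*(z - 1)) + 11/(20*(z - 2)) - 137/(390*(z - 7)).
Integrate each term: A/(z−a) contributes A·log|z−a|.

-137*log(z - 7)/390 + 11*log(z - 2)/20 - 11*log(z - 1)/42 + 23*log(z + 6)/364 + C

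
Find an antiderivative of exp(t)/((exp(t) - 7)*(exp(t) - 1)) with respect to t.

log(exp(t) - 7)/6 - log(exp(t) - 1)/6 + C

Let u = e^t, du = e^t dt.
The integral becomes ∫ du/((u-1)(u-7)); decompose into partial fractions.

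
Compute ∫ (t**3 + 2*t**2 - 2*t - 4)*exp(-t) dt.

(-t**3 - 5*t**2 - 8*t - 4)*exp(-t) + C

Use integration by parts with u = t**3 + 2*t**2 - 2*t - 4, dv = exp(-t) dt, so v = -exp(-t).
Apply parts 3 times (tabular method): alternate signs, differentiate u down to 0, integrate dv up.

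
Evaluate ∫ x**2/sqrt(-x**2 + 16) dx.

Substitute x = 4·sin(θ), so dx = 4·cos(θ) dθ and the radical becomes sqrt(-x**2 + 16) = 4·cos(θ) by the Pythagorean identity.
Integrate the resulting trig expression in θ, then back-substitute θ = asin(x/4), sin(θ) = x/4, cos(θ) = sqrt(-x**2 + 16)/4 (absorbing any constant into C).

-x*sqrt(-x**2 + 16)/2 + 8*asin(x/4) + C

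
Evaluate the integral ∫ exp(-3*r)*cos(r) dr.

exp(-3*r)*sin(r)/10 - 3*exp(-3*r)*cos(r)/10 + C

Let I denote the integral. Integrate by parts with u = cos(r), dv = exp(-3*r) dr, so v = -exp(-3*r)/3: I = -exp(-3*r)*cos(r)/3 − (1/3)·∫ exp(-3*r)*sin(r) dr.
Apply parts again with u = sin(r), dv = exp(-3*r) dr: ∫ exp(-3*r)*sin(r) dr = -exp(-3*r)*sin(r)/3 + (1/3)·I. Substituting back brings back I: I = exp(-3*r)*sin(r)/9 - exp(-3*r)*cos(r)/3 − (1/9)·I.
Solving for I: (1 + 1/9)·I equals the remaining terms, so I = (9/10)·(exp(-3*r)*sin(r)/9 - exp(-3*r)*cos(r)/3).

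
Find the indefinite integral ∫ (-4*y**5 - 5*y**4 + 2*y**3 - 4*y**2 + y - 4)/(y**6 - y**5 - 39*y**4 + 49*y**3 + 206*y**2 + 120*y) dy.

Factor the denominator: y*(y - 5)*(y - 4)*(y + 1)**2*(y + 6).
Partial-fraction decomposition: -12019/(8250*(y + 6)) - 1/(150*(y + 1)) + 2/(25*(y + 1)**2) + 664/(125*(y - 4)) - 2579/(330*(y - 5)) - 1/(30*y).
Integrate each term; A/(y−a) gives A·log|y−a|; A/(y−a)² gives −A/(y−a).

-log(y)/30 - 2579*log(y - 5)/330 + 664*log(y - 4)/125 - log(y + 1)/150 - 12019*log(y + 6)/8250 - 2/(25*y + 25) + C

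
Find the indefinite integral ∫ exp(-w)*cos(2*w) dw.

2*exp(-w)*sin(2*w)/5 - exp(-w)*cos(2*w)/5 + C

Let I denote the integral. Integrate by parts with u = cos(2*w), dv = exp(-w) dw, so v = -exp(-w): I = -exp(-w)*cos(2*w) − 2·∫ exp(-w)*sin(2*w) dw.
Apply parts again with u = sin(2*w), dv = exp(-w) dw: ∫ exp(-w)*sin(2*w) dw = -exp(-w)*sin(2*w) + 2·I. Substituting back brings back I: I = 2*exp(-w)*sin(2*w) - exp(-w)*cos(2*w) − 4·I.
Solving for I: (1 + 4)·I equals the remaining terms, so I = (1/5)·(2*exp(-w)*sin(2*w) - exp(-w)*cos(2*w)).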